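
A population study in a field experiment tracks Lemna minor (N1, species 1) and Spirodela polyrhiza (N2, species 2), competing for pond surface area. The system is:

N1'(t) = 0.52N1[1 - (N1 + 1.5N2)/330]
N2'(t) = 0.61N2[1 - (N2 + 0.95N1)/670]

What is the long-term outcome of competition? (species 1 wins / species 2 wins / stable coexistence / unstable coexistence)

Compare the nullcline intercepts: K1/α12 = 330/1.5 = 220 < K2 = 670; K2/α21 = 670/0.95 = 705 > K1 = 330.
Since the inequalities point opposite ways, species 2 can invade but species 1 cannot.

species 2 excludes species 1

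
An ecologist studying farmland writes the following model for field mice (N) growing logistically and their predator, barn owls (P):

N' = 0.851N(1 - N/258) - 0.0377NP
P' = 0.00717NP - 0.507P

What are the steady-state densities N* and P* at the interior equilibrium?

From dP/dt = 0 with P > 0: 0.00717N* = 0.507, so N* = 70.7.
Substitute into dN/dt = 0: 0.851(1 - 70.7/258) = 0.0377P*.
The bracket is 0.726, giving P* = 0.618/0.0377 = 16.4.

N* ≈ 70.7, P* ≈ 16.4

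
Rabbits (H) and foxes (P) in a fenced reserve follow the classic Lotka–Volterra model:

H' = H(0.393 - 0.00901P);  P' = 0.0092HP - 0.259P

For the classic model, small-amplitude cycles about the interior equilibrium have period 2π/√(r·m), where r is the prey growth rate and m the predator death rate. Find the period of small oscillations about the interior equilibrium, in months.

Here r = 0.393 and m = 0.259, so r·m = 0.102.
ω = √0.102 = 0.319 per month, hence T = 2π/ω ≈ 19.7 months.

T ≈ 19.7 months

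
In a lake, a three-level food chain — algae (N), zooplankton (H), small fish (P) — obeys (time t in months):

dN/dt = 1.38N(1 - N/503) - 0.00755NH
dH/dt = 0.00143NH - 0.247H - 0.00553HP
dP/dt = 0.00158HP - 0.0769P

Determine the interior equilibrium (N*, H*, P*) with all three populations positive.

N* ≈ 369, H* ≈ 48.7, P* ≈ 50.8

From dP/dt = 0: 0.00158H* = 0.0769, so H* = 48.7.
From dN/dt = 0: 1.38(1 - N*/503) = 0.00755·48.7, giving N* = 503·(1 - 0.266) = 369.
From dH/dt = 0: 0.00143·369 - 0.247 = 0.00553P*, so P* = 0.281/0.00553 = 50.8.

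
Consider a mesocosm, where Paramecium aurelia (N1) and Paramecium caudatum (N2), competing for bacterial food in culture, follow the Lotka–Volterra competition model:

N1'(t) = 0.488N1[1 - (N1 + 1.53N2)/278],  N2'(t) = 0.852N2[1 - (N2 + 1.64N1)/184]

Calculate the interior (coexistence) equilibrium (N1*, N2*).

N1* ≈ 2.33, N2* ≈ 180

Setting both brackets to zero gives the nullclines N1 + 1.53N2 = 278 and 1.64N1 + N2 = 184.
Substituting N2 = 184 - 1.64N1 into the first: N1(1 - 1.53·1.64) = 278 - 1.53·184.
So N1* = -3.52/-1.51 = 2.33, and then N2* = 184 - 1.64·2.33 = 180.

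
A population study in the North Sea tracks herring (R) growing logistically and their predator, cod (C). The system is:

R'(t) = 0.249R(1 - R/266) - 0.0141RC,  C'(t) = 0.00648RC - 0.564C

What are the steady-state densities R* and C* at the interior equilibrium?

From dC/dt = 0 with C > 0: 0.00648R* = 0.564, so R* = 87.
Substitute into dR/dt = 0: 0.249(1 - 87/266) = 0.0141C*.
The bracket is 0.673, giving C* = 0.168/0.0141 = 11.9.

R* ≈ 87, C* ≈ 11.9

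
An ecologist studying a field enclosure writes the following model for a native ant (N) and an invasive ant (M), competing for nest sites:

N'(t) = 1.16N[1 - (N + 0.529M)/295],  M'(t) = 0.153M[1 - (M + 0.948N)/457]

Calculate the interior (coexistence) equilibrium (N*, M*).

N* ≈ 107, M* ≈ 356

Setting both brackets to zero gives the nullclines N + 0.529M = 295 and 0.948N + M = 457.
Substituting M = 457 - 0.948N into the first: N(1 - 0.529·0.948) = 295 - 0.529·457.
So N* = 53.2/0.499 = 107, and then M* = 457 - 0.948·107 = 356.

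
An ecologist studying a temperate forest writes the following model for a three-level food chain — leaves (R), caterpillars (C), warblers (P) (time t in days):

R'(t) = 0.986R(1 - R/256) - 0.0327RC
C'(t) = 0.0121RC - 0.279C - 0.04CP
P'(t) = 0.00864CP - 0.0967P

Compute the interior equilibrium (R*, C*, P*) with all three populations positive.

R* ≈ 161, C* ≈ 11.2, P* ≈ 41.7

From dP/dt = 0: 0.00864C* = 0.0967, so C* = 11.2.
From dR/dt = 0: 0.986(1 - R*/256) = 0.0327·11.2, giving R* = 256·(1 - 0.371) = 161.
From dC/dt = 0: 0.0121·161 - 0.279 = 0.04P*, so P* = 1.67/0.04 = 41.7.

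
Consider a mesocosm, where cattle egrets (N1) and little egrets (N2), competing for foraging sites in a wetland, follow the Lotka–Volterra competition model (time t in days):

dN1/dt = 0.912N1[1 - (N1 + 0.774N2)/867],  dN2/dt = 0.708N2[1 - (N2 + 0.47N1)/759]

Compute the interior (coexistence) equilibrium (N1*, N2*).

Setting both brackets to zero gives the nullclines N1 + 0.774N2 = 867 and 0.47N1 + N2 = 759.
Substituting N2 = 759 - 0.47N1 into the first: N1(1 - 0.774·0.47) = 867 - 0.774·759.
So N1* = 280/0.636 = 439, and then N2* = 759 - 0.47·439 = 552.

N1* ≈ 439, N2* ≈ 552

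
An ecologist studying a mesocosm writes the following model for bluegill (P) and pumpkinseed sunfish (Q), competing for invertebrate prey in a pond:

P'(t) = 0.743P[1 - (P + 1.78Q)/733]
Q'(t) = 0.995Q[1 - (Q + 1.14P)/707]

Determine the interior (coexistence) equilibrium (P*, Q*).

Setting both brackets to zero gives the nullclines P + 1.78Q = 733 and 1.14P + Q = 707.
Substituting Q = 707 - 1.14P into the first: P(1 - 1.78·1.14) = 733 - 1.78·707.
So P* = -525/-1.03 = 511, and then Q* = 707 - 1.14·511 = 125.

P* ≈ 511, Q* ≈ 125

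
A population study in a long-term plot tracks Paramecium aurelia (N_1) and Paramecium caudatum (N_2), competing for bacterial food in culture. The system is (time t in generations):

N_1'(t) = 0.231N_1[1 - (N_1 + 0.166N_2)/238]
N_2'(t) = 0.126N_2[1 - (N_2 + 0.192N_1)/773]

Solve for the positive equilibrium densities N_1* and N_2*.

Setting both brackets to zero gives the nullclines N_1 + 0.166N_2 = 238 and 0.192N_1 + N_2 = 773.
Substituting N_2 = 773 - 0.192N_1 into the first: N_1(1 - 0.166·0.192) = 238 - 0.166·773.
So N_1* = 110/0.968 = 113, and then N_2* = 773 - 0.192·113 = 751.

N_1* ≈ 113, N_2* ≈ 751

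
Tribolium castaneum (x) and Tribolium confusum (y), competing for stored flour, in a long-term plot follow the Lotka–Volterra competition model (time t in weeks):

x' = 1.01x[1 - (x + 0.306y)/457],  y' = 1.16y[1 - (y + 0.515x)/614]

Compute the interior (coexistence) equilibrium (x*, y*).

Setting both brackets to zero gives the nullclines x + 0.306y = 457 and 0.515x + y = 614.
Substituting y = 614 - 0.515x into the first: x(1 - 0.306·0.515) = 457 - 0.306·614.
So x* = 269/0.842 = 319, and then y* = 614 - 0.515·319 = 449.

x* ≈ 319, y* ≈ 449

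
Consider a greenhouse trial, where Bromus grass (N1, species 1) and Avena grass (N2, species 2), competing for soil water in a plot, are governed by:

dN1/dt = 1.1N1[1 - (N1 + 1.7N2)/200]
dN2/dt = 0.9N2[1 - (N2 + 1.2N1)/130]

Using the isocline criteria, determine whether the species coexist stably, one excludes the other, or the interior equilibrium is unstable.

Compare the nullcline intercepts: K1/α12 = 200/1.7 = 118 < K2 = 130; K2/α21 = 130/1.2 = 108 < K1 = 200.
Since both are reversed, neither can invade when rare; the interior point is a saddle.

unstable coexistence (outcome depends on initial conditions)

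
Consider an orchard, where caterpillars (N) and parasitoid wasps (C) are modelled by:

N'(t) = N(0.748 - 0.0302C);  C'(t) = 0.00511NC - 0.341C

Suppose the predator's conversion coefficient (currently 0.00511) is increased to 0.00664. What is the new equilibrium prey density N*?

N* ≈ 51.4

At the interior fixed point, setting dC/dt = 0 with C > 0 fixes N* = (predator death rate)/(NC coefficient) — independent of the other coefficients.
With the change, N* = 0.341/0.00664 = 51.4; it falls from 66.7.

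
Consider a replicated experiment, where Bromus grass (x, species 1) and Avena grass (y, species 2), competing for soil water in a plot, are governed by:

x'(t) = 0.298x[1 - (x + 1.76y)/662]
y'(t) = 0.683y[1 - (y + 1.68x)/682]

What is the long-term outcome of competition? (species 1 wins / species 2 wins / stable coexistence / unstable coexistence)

Compare the nullcline intercepts: K1/α12 = 662/1.76 = 376 < K2 = 682; K2/α21 = 682/1.68 = 406 < K1 = 662.
Since both are reversed, neither can invade when rare; the interior point is a saddle.

unstable coexistence (outcome depends on initial conditions)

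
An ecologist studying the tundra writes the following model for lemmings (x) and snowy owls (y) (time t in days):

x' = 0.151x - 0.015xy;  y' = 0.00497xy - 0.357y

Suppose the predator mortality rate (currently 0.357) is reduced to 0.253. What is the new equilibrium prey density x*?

x* ≈ 50.9

At the interior fixed point, setting dy/dt = 0 with y > 0 fixes x* = (predator death rate)/(xy coefficient) — independent of the other coefficients.
With the change, x* = 0.253/0.00497 = 50.9; it falls from 71.8.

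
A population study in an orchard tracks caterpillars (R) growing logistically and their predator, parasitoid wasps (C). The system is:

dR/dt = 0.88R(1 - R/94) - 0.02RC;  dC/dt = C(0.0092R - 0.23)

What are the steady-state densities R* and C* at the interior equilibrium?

R* ≈ 25, C* ≈ 32.3

From dC/dt = 0 with C > 0: 0.0092R* = 0.23, so R* = 25.
Substitute into dR/dt = 0: 0.88(1 - 25/94) = 0.02C*.
The bracket is 0.734, giving C* = 0.646/0.02 = 32.3.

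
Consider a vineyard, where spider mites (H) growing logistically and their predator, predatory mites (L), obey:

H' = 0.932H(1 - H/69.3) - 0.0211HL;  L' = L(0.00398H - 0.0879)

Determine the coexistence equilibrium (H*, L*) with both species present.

H* ≈ 22.1, L* ≈ 30.1

From dL/dt = 0 with L > 0: 0.00398H* = 0.0879, so H* = 22.1.
Substitute into dH/dt = 0: 0.932(1 - 22.1/69.3) = 0.0211L*.
The bracket is 0.681, giving L* = 0.635/0.0211 = 30.1.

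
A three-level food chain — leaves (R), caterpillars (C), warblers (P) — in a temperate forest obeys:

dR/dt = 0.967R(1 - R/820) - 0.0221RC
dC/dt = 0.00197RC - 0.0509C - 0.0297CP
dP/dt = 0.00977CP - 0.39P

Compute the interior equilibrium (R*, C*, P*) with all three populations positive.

R* ≈ 71.9, C* ≈ 39.9, P* ≈ 3.06

From dP/dt = 0: 0.00977C* = 0.39, so C* = 39.9.
From dR/dt = 0: 0.967(1 - R*/820) = 0.0221·39.9, giving R* = 820·(1 - 0.912) = 71.9.
From dC/dt = 0: 0.00197·71.9 - 0.0509 = 0.0297P*, so P* = 0.0908/0.0297 = 3.06.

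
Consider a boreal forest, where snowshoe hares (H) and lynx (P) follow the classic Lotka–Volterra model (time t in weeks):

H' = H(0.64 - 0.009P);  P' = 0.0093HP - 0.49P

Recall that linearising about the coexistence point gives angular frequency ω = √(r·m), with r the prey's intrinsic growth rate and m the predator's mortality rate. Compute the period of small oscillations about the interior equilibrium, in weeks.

T ≈ 11.2 weeks

Here r = 0.64 and m = 0.49, so r·m = 0.314.
ω = √0.314 = 0.56 per week, hence T = 2π/ω ≈ 11.2 weeks.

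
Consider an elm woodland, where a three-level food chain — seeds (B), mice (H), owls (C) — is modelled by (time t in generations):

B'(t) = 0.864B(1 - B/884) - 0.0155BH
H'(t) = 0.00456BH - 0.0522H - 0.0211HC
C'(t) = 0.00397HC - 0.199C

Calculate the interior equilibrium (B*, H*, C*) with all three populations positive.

B* ≈ 89.1, H* ≈ 50.1, C* ≈ 16.8

From dC/dt = 0: 0.00397H* = 0.199, so H* = 50.1.
From dB/dt = 0: 0.864(1 - B*/884) = 0.0155·50.1, giving B* = 884·(1 - 0.899) = 89.1.
From dH/dt = 0: 0.00456·89.1 - 0.0522 = 0.0211C*, so C* = 0.354/0.0211 = 16.8.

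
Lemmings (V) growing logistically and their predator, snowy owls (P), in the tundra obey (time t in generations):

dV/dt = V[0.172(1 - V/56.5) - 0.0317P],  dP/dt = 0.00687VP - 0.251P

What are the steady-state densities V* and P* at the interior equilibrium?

From dP/dt = 0 with P > 0: 0.00687V* = 0.251, so V* = 36.5.
Substitute into dV/dt = 0: 0.172(1 - 36.5/56.5) = 0.0317P*.
The bracket is 0.353, giving P* = 0.0608/0.0317 = 1.92.

V* ≈ 36.5, P* ≈ 1.92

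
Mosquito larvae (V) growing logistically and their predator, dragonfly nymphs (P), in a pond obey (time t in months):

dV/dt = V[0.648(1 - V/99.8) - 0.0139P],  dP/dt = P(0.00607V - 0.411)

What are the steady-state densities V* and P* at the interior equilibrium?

From dP/dt = 0 with P > 0: 0.00607V* = 0.411, so V* = 67.7.
Substitute into dV/dt = 0: 0.648(1 - 67.7/99.8) = 0.0139P*.
The bracket is 0.322, giving P* = 0.208/0.0139 = 15.

V* ≈ 67.7, P* ≈ 15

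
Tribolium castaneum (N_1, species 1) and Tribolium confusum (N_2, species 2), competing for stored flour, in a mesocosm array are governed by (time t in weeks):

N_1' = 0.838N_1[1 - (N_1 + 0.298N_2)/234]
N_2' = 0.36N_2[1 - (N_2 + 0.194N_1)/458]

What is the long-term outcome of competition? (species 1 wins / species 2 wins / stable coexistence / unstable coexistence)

Compare the nullcline intercepts: K1/α12 = 234/0.298 = 785 > K2 = 458; K2/α21 = 458/0.194 = 2360 > K1 = 234.
Since both inequalities hold, each species can invade when rare, so the interior equilibrium is stable.

stable coexistence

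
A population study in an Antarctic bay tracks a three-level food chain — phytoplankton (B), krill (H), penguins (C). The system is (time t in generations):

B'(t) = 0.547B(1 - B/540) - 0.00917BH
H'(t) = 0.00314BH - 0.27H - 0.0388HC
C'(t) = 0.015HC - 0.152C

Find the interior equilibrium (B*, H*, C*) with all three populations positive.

From dC/dt = 0: 0.015H* = 0.152, so H* = 10.1.
From dB/dt = 0: 0.547(1 - B*/540) = 0.00917·10.1, giving B* = 540·(1 - 0.17) = 448.
From dH/dt = 0: 0.00314·448 - 0.27 = 0.0388C*, so C* = 1.14/0.0388 = 29.3.

B* ≈ 448, H* ≈ 10.1, C* ≈ 29.3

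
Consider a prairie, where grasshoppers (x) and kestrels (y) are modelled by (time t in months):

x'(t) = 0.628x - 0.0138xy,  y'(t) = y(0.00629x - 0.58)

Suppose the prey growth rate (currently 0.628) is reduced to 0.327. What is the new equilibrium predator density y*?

At the interior fixed point, setting dx/dt = 0 with x > 0 fixes y* = (prey growth rate)/(xy coefficient) — independent of the other coefficients.
With the change, y* = 0.327/0.0138 = 23.7; it falls from 45.5.

y* ≈ 23.7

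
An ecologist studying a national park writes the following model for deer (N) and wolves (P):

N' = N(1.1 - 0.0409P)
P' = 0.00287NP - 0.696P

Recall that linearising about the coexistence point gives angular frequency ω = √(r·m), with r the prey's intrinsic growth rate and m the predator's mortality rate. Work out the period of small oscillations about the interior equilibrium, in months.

T ≈ 7.18 months

Here r = 1.1 and m = 0.696, so r·m = 0.766.
ω = √0.766 = 0.875 per month, hence T = 2π/ω ≈ 7.18 months.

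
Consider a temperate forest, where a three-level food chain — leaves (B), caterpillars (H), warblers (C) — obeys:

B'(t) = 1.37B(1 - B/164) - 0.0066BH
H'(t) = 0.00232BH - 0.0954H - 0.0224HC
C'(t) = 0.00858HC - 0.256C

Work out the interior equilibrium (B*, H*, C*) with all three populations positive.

From dC/dt = 0: 0.00858H* = 0.256, so H* = 29.8.
From dB/dt = 0: 1.37(1 - B*/164) = 0.0066·29.8, giving B* = 164·(1 - 0.144) = 140.
From dH/dt = 0: 0.00232·140 - 0.0954 = 0.0224C*, so C* = 0.23/0.0224 = 10.3.

B* ≈ 140, H* ≈ 29.8, C* ≈ 10.3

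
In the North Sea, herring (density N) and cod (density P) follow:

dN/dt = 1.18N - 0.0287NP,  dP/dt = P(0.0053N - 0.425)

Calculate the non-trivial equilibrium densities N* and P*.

Set dP/dt = 0 with P > 0: 0.0053N - 0.425 = 0, so N* = 0.425/0.0053 = 80.2.
Set dN/dt = 0 with N > 0: 1.18 - 0.0287P = 0, so P* = 1.18/0.0287 = 41.1.

N* ≈ 80.2, P* ≈ 41.1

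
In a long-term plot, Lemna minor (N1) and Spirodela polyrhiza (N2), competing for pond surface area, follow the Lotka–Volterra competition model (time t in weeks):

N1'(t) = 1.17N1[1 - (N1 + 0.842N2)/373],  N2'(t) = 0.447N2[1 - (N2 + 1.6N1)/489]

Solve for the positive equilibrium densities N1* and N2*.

Setting both brackets to zero gives the nullclines N1 + 0.842N2 = 373 and 1.6N1 + N2 = 489.
Substituting N2 = 489 - 1.6N1 into the first: N1(1 - 0.842·1.6) = 373 - 0.842·489.
So N1* = -38.7/-0.347 = 112, and then N2* = 489 - 1.6·112 = 310.

N1* ≈ 112, N2* ≈ 310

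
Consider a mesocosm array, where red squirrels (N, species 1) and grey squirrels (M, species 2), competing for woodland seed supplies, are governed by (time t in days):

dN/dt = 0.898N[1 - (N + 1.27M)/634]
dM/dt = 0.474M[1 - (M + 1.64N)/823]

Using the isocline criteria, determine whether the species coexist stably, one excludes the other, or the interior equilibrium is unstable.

unstable coexistence (outcome depends on initial conditions)

Compare the nullcline intercepts: K1/α12 = 634/1.27 = 499 < K2 = 823; K2/α21 = 823/1.64 = 502 < K1 = 634.
Since both are reversed, neither can invade when rare; the interior point is a saddle.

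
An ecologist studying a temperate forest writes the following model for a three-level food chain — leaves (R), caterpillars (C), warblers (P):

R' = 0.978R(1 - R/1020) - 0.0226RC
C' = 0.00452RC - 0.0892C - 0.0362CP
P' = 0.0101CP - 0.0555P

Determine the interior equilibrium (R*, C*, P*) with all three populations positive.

R* ≈ 890, C* ≈ 5.5, P* ≈ 109

From dP/dt = 0: 0.0101C* = 0.0555, so C* = 5.5.
From dR/dt = 0: 0.978(1 - R*/1020) = 0.0226·5.5, giving R* = 1020·(1 - 0.127) = 890.
From dC/dt = 0: 0.00452·890 - 0.0892 = 0.0362P*, so P* = 3.94/0.0362 = 109.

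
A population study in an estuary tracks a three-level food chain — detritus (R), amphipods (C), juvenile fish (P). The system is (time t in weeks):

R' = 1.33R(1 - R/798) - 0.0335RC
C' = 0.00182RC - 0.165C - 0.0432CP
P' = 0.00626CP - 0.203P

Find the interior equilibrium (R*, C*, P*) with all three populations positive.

From dP/dt = 0: 0.00626C* = 0.203, so C* = 32.4.
From dR/dt = 0: 1.33(1 - R*/798) = 0.0335·32.4, giving R* = 798·(1 - 0.817) = 146.
From dC/dt = 0: 0.00182·146 - 0.165 = 0.0432P*, so P* = 0.101/0.0432 = 2.34.

R* ≈ 146, C* ≈ 32.4, P* ≈ 2.34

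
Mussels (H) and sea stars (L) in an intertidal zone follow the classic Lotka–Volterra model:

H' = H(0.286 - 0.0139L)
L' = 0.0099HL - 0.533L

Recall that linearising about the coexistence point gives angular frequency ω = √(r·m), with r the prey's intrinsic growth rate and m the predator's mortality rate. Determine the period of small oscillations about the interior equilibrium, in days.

Here r = 0.286 and m = 0.533, so r·m = 0.152.
ω = √0.152 = 0.39 per day, hence T = 2π/ω ≈ 16.1 days.

T ≈ 16.1 days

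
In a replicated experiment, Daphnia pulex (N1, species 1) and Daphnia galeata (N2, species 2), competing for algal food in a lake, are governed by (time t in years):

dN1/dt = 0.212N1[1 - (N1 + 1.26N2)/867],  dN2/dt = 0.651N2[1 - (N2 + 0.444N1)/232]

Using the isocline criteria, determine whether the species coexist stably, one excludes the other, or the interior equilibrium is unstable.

Compare the nullcline intercepts: K1/α12 = 867/1.26 = 688 > K2 = 232; K2/α21 = 232/0.444 = 523 < K1 = 867.
Since the inequalities point opposite ways, species 1 can invade but species 2 cannot.

species 1 excludes species 2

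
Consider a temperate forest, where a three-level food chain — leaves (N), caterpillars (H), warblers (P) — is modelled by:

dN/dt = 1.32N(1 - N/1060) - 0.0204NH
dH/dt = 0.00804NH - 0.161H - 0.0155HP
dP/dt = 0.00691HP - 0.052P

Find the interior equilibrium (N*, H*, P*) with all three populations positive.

N* ≈ 937, H* ≈ 7.53, P* ≈ 475

From dP/dt = 0: 0.00691H* = 0.052, so H* = 7.53.
From dN/dt = 0: 1.32(1 - N*/1060) = 0.0204·7.53, giving N* = 1060·(1 - 0.116) = 937.
From dH/dt = 0: 0.00804·937 - 0.161 = 0.0155P*, so P* = 7.37/0.0155 = 475.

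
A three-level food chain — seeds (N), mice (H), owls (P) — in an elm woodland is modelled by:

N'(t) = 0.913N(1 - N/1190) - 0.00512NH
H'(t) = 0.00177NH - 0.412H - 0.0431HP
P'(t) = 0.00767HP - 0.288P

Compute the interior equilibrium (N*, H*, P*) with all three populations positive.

N* ≈ 939, H* ≈ 37.5, P* ≈ 29

From dP/dt = 0: 0.00767H* = 0.288, so H* = 37.5.
From dN/dt = 0: 0.913(1 - N*/1190) = 0.00512·37.5, giving N* = 1190·(1 - 0.211) = 939.
From dH/dt = 0: 0.00177·939 - 0.412 = 0.0431P*, so P* = 1.25/0.0431 = 29.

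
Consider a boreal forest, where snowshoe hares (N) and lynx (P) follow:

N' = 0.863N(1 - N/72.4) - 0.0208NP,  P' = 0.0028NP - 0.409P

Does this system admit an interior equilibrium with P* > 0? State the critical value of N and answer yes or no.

Threshold N = 146; K < 146, so no, the predator goes extinct.

The predator equation gives dP/dt > 0 only when N > 0.409/0.0028 = 146.
Without the predator, N → K = 72.4. Since 72.4 < 146, the predator cannot invade.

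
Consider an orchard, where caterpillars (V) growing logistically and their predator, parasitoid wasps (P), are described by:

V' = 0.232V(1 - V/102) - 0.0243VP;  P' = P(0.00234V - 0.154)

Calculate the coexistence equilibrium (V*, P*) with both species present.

From dP/dt = 0 with P > 0: 0.00234V* = 0.154, so V* = 65.8.
Substitute into dV/dt = 0: 0.232(1 - 65.8/102) = 0.0243P*.
The bracket is 0.355, giving P* = 0.0823/0.0243 = 3.39.

V* ≈ 65.8, P* ≈ 3.39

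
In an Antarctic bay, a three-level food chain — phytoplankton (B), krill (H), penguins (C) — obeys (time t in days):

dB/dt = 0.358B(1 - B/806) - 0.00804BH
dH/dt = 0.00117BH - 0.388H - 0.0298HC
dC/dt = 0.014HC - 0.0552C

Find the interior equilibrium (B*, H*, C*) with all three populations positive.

From dC/dt = 0: 0.014H* = 0.0552, so H* = 3.94.
From dB/dt = 0: 0.358(1 - B*/806) = 0.00804·3.94, giving B* = 806·(1 - 0.0885) = 735.
From dH/dt = 0: 0.00117·735 - 0.388 = 0.0298C*, so C* = 0.472/0.0298 = 15.8.

B* ≈ 735, H* ≈ 3.94, C* ≈ 15.8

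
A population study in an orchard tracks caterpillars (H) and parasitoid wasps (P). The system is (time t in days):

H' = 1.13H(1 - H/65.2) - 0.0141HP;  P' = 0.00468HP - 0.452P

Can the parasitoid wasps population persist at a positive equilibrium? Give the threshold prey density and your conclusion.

Threshold H = 96.6; K < 96.6, so no, the predator goes extinct.

The predator equation gives dP/dt > 0 only when H > 0.452/0.00468 = 96.6.
Without the predator, H → K = 65.2. Since 65.2 < 96.6, the predator cannot invade.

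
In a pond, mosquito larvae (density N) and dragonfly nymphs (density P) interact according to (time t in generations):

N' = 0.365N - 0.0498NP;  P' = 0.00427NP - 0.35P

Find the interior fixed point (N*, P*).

Set dP/dt = 0 with P > 0: 0.00427N - 0.35 = 0, so N* = 0.35/0.00427 = 82.
Set dN/dt = 0 with N > 0: 0.365 - 0.0498P = 0, so P* = 0.365/0.0498 = 7.33.

N* ≈ 82, P* ≈ 7.33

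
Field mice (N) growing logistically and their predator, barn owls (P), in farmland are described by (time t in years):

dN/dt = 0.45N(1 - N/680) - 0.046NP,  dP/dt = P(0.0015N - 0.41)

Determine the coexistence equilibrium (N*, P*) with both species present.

N* ≈ 273, P* ≈ 5.85

From dP/dt = 0 with P > 0: 0.0015N* = 0.41, so N* = 273.
Substitute into dN/dt = 0: 0.45(1 - 273/680) = 0.046P*.
The bracket is 0.598, giving P* = 0.269/0.046 = 5.85.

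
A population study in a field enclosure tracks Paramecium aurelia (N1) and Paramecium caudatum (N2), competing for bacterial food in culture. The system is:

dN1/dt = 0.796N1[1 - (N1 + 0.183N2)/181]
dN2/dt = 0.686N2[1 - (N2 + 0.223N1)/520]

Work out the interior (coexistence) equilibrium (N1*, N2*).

Setting both brackets to zero gives the nullclines N1 + 0.183N2 = 181 and 0.223N1 + N2 = 520.
Substituting N2 = 520 - 0.223N1 into the first: N1(1 - 0.183·0.223) = 181 - 0.183·520.
So N1* = 85.8/0.959 = 89.5, and then N2* = 520 - 0.223·89.5 = 500.

N1* ≈ 89.5, N2* ≈ 500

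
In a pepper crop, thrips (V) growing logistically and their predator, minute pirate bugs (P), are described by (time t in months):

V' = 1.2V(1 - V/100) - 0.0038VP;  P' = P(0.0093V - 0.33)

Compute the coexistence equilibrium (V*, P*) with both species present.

V* ≈ 35.5, P* ≈ 204

From dP/dt = 0 with P > 0: 0.0093V* = 0.33, so V* = 35.5.
Substitute into dV/dt = 0: 1.2(1 - 35.5/100) = 0.0038P*.
The bracket is 0.645, giving P* = 0.774/0.0038 = 204.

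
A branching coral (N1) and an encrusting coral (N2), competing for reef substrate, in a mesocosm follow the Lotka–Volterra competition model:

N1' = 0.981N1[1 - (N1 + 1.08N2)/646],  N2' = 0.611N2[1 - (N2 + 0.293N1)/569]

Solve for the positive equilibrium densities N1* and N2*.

N1* ≈ 46.1, N2* ≈ 556

Setting both brackets to zero gives the nullclines N1 + 1.08N2 = 646 and 0.293N1 + N2 = 569.
Substituting N2 = 569 - 0.293N1 into the first: N1(1 - 1.08·0.293) = 646 - 1.08·569.
So N1* = 31.5/0.684 = 46.1, and then N2* = 569 - 0.293·46.1 = 556.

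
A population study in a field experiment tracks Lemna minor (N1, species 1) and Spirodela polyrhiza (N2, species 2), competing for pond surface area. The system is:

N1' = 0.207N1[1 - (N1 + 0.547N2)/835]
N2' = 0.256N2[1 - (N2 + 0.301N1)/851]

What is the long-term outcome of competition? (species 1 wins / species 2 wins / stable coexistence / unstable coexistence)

stable coexistence

Compare the nullcline intercepts: K1/α12 = 835/0.547 = 1530 > K2 = 851; K2/α21 = 851/0.301 = 2830 > K1 = 835.
Since both inequalities hold, each species can invade when rare, so the interior equilibrium is stable.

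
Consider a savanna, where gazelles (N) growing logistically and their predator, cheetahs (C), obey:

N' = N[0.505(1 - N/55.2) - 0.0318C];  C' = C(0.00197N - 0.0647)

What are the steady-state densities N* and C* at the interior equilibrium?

N* ≈ 32.8, C* ≈ 6.43

From dC/dt = 0 with C > 0: 0.00197N* = 0.0647, so N* = 32.8.
Substitute into dN/dt = 0: 0.505(1 - 32.8/55.2) = 0.0318C*.
The bracket is 0.405, giving C* = 0.205/0.0318 = 6.43.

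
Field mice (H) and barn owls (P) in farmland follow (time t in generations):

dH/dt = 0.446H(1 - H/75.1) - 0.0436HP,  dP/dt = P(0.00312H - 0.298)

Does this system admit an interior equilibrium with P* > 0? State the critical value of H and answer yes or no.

Threshold H = 95.5; K < 95.5, so no, the predator goes extinct.

The predator equation gives dP/dt > 0 only when H > 0.298/0.00312 = 95.5.
Without the predator, H → K = 75.1. Since 75.1 < 95.5, the predator cannot invade.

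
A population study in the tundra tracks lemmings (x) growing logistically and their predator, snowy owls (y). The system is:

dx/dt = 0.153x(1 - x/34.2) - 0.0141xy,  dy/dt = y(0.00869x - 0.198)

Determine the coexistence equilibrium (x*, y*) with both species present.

x* ≈ 22.8, y* ≈ 3.62

From dy/dt = 0 with y > 0: 0.00869x* = 0.198, so x* = 22.8.
Substitute into dx/dt = 0: 0.153(1 - 22.8/34.2) = 0.0141y*.
The bracket is 0.334, giving y* = 0.0511/0.0141 = 3.62.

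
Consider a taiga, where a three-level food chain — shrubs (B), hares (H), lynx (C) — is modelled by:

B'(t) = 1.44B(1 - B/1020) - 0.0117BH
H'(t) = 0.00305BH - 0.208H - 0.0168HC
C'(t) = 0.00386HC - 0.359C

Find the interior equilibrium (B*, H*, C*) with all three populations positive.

From dC/dt = 0: 0.00386H* = 0.359, so H* = 93.
From dB/dt = 0: 1.44(1 - B*/1020) = 0.0117·93, giving B* = 1020·(1 - 0.756) = 249.
From dH/dt = 0: 0.00305·249 - 0.208 = 0.0168C*, so C* = 0.552/0.0168 = 32.9.

B* ≈ 249, H* ≈ 93, C* ≈ 32.9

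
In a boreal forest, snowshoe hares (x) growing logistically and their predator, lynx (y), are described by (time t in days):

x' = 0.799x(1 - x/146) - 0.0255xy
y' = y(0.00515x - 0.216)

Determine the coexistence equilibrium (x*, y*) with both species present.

From dy/dt = 0 with y > 0: 0.00515x* = 0.216, so x* = 41.9.
Substitute into dx/dt = 0: 0.799(1 - 41.9/146) = 0.0255y*.
The bracket is 0.713, giving y* = 0.569/0.0255 = 22.3.

x* ≈ 41.9, y* ≈ 22.3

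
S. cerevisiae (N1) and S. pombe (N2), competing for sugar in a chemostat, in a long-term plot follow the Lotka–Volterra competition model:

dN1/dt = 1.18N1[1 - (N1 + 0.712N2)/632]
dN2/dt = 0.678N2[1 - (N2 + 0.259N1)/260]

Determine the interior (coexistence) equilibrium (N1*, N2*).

Setting both brackets to zero gives the nullclines N1 + 0.712N2 = 632 and 0.259N1 + N2 = 260.
Substituting N2 = 260 - 0.259N1 into the first: N1(1 - 0.712·0.259) = 632 - 0.712·260.
So N1* = 447/0.816 = 548, and then N2* = 260 - 0.259·548 = 118.

N1* ≈ 548, N2* ≈ 118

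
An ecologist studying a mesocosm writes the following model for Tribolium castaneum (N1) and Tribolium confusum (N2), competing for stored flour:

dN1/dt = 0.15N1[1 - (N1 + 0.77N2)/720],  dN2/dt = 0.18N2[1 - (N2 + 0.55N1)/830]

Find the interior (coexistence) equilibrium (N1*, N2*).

N1* ≈ 140, N2* ≈ 753

Setting both brackets to zero gives the nullclines N1 + 0.77N2 = 720 and 0.55N1 + N2 = 830.
Substituting N2 = 830 - 0.55N1 into the first: N1(1 - 0.77·0.55) = 720 - 0.77·830.
So N1* = 80.9/0.577 = 140, and then N2* = 830 - 0.55·140 = 753.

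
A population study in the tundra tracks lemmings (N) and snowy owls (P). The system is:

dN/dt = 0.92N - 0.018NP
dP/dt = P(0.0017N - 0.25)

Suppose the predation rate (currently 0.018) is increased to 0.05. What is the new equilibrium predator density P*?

At the interior fixed point, setting dN/dt = 0 with N > 0 fixes P* = (prey growth rate)/(NP coefficient) — independent of the other coefficients.
With the change, P* = 0.92/0.05 = 18.4; it falls from 51.1.

P* ≈ 18.4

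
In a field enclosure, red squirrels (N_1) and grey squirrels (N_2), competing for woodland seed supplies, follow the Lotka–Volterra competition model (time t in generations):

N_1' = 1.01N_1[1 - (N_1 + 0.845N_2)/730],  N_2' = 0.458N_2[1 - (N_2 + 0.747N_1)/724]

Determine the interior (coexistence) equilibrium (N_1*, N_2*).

Setting both brackets to zero gives the nullclines N_1 + 0.845N_2 = 730 and 0.747N_1 + N_2 = 724.
Substituting N_2 = 724 - 0.747N_1 into the first: N_1(1 - 0.845·0.747) = 730 - 0.845·724.
So N_1* = 118/0.369 = 321, and then N_2* = 724 - 0.747·321 = 485.

N_1* ≈ 321, N_2* ≈ 485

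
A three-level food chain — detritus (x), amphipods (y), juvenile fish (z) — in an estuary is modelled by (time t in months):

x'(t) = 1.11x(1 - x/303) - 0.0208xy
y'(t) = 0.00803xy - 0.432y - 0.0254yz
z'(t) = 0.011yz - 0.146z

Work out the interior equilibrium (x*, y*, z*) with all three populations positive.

From dz/dt = 0: 0.011y* = 0.146, so y* = 13.3.
From dx/dt = 0: 1.11(1 - x*/303) = 0.0208·13.3, giving x* = 303·(1 - 0.249) = 228.
From dy/dt = 0: 0.00803·228 - 0.432 = 0.0254z*, so z* = 1.4/0.0254 = 55.

x* ≈ 228, y* ≈ 13.3, z* ≈ 55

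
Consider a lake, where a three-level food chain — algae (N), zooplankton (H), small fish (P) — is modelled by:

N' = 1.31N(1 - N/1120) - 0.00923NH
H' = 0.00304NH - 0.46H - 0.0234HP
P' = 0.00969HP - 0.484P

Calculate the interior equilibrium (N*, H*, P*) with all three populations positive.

From dP/dt = 0: 0.00969H* = 0.484, so H* = 49.9.
From dN/dt = 0: 1.31(1 - N*/1120) = 0.00923·49.9, giving N* = 1120·(1 - 0.352) = 726.
From dH/dt = 0: 0.00304·726 - 0.46 = 0.0234P*, so P* = 1.75/0.0234 = 74.6.

N* ≈ 726, H* ≈ 49.9, P* ≈ 74.6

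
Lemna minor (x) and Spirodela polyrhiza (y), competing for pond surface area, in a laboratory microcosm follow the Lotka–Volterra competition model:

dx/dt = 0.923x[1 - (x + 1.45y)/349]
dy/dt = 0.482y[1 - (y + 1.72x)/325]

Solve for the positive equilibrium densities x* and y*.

Setting both brackets to zero gives the nullclines x + 1.45y = 349 and 1.72x + y = 325.
Substituting y = 325 - 1.72x into the first: x(1 - 1.45·1.72) = 349 - 1.45·325.
So x* = -122/-1.49 = 81.8, and then y* = 325 - 1.72·81.8 = 184.

x* ≈ 81.8, y* ≈ 184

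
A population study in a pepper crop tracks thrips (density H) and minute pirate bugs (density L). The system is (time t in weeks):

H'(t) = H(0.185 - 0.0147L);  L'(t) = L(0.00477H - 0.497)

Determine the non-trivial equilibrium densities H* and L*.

Set dL/dt = 0 with L > 0: 0.00477H - 0.497 = 0, so H* = 0.497/0.00477 = 104.
Set dH/dt = 0 with H > 0: 0.185 - 0.0147L = 0, so L* = 0.185/0.0147 = 12.6.

H* ≈ 104, L* ≈ 12.6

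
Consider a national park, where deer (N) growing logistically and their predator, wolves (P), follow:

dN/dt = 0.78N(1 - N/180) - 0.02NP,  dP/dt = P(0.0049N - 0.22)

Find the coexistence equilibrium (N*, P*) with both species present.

From dP/dt = 0 with P > 0: 0.0049N* = 0.22, so N* = 44.9.
Substitute into dN/dt = 0: 0.78(1 - 44.9/180) = 0.02P*.
The bracket is 0.751, giving P* = 0.585/0.02 = 29.3.

N* ≈ 44.9, P* ≈ 29.3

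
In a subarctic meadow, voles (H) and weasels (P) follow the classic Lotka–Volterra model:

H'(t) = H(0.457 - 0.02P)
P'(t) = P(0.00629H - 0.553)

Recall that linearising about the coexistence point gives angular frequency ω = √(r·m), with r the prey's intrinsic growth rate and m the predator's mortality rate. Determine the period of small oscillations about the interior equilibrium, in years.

Here r = 0.457 and m = 0.553, so r·m = 0.253.
ω = √0.253 = 0.503 per year, hence T = 2π/ω ≈ 12.5 years.

T ≈ 12.5 years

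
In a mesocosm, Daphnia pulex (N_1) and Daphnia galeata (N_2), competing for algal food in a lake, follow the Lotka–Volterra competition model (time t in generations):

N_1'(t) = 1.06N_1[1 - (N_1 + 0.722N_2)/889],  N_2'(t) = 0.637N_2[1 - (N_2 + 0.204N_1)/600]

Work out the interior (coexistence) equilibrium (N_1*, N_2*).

Setting both brackets to zero gives the nullclines N_1 + 0.722N_2 = 889 and 0.204N_1 + N_2 = 600.
Substituting N_2 = 600 - 0.204N_1 into the first: N_1(1 - 0.722·0.204) = 889 - 0.722·600.
So N_1* = 456/0.853 = 535, and then N_2* = 600 - 0.204·535 = 491.

N_1* ≈ 535, N_2* ≈ 491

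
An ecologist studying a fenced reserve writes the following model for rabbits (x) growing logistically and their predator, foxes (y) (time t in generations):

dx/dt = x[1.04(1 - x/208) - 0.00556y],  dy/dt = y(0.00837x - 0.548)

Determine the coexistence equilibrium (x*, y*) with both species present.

x* ≈ 65.5, y* ≈ 128

From dy/dt = 0 with y > 0: 0.00837x* = 0.548, so x* = 65.5.
Substitute into dx/dt = 0: 1.04(1 - 65.5/208) = 0.00556y*.
The bracket is 0.685, giving y* = 0.713/0.00556 = 128.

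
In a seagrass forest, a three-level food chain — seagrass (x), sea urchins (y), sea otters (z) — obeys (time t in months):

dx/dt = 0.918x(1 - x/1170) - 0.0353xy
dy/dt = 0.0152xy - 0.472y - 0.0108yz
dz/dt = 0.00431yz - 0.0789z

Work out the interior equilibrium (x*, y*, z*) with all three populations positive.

From dz/dt = 0: 0.00431y* = 0.0789, so y* = 18.3.
From dx/dt = 0: 0.918(1 - x*/1170) = 0.0353·18.3, giving x* = 1170·(1 - 0.704) = 346.
From dy/dt = 0: 0.0152·346 - 0.472 = 0.0108z*, so z* = 4.79/0.0108 = 444.

x* ≈ 346, y* ≈ 18.3, z* ≈ 444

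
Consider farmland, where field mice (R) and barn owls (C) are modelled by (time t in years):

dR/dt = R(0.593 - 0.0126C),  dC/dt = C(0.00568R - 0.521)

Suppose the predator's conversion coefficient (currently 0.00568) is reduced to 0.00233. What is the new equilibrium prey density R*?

R* ≈ 224

At the interior fixed point, setting dC/dt = 0 with C > 0 fixes R* = (predator death rate)/(RC coefficient) — independent of the other coefficients.
With the change, R* = 0.521/0.00233 = 224; it rises from 91.7.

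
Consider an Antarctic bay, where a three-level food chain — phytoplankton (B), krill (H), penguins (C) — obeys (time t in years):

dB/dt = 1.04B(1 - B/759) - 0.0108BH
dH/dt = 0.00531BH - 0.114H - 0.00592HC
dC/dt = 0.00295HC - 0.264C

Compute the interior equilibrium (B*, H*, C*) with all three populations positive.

From dC/dt = 0: 0.00295H* = 0.264, so H* = 89.5.
From dB/dt = 0: 1.04(1 - B*/759) = 0.0108·89.5, giving B* = 759·(1 - 0.929) = 53.6.
From dH/dt = 0: 0.00531·53.6 - 0.114 = 0.00592C*, so C* = 0.171/0.00592 = 28.9.

B* ≈ 53.6, H* ≈ 89.5, C* ≈ 28.9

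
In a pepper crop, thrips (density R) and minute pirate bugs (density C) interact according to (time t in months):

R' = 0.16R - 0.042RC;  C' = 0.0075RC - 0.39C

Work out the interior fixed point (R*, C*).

R* ≈ 52, C* ≈ 3.81

Set dC/dt = 0 with C > 0: 0.0075R - 0.39 = 0, so R* = 0.39/0.0075 = 52.
Set dR/dt = 0 with R > 0: 0.16 - 0.042C = 0, so C* = 0.16/0.042 = 3.81.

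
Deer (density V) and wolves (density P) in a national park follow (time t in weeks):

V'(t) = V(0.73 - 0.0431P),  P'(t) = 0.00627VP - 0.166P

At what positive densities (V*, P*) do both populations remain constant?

Set dP/dt = 0 with P > 0: 0.00627V - 0.166 = 0, so V* = 0.166/0.00627 = 26.5.
Set dV/dt = 0 with V > 0: 0.73 - 0.0431P = 0, so P* = 0.73/0.0431 = 16.9.

V* ≈ 26.5, P* ≈ 16.9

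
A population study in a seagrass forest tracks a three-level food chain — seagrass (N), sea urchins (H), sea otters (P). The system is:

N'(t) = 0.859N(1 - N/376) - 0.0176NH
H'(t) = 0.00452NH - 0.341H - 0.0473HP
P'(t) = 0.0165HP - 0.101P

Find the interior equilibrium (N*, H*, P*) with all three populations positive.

N* ≈ 329, H* ≈ 6.12, P* ≈ 24.2

From dP/dt = 0: 0.0165H* = 0.101, so H* = 6.12.
From dN/dt = 0: 0.859(1 - N*/376) = 0.0176·6.12, giving N* = 376·(1 - 0.125) = 329.
From dH/dt = 0: 0.00452·329 - 0.341 = 0.0473P*, so P* = 1.15/0.0473 = 24.2.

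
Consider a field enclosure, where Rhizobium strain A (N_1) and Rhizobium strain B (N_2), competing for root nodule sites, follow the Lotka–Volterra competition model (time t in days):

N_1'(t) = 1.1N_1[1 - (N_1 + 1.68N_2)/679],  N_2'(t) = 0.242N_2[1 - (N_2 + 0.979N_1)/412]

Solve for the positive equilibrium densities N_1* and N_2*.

Setting both brackets to zero gives the nullclines N_1 + 1.68N_2 = 679 and 0.979N_1 + N_2 = 412.
Substituting N_2 = 412 - 0.979N_1 into the first: N_1(1 - 1.68·0.979) = 679 - 1.68·412.
So N_1* = -13.2/-0.645 = 20.4, and then N_2* = 412 - 0.979·20.4 = 392.

N_1* ≈ 20.4, N_2* ≈ 392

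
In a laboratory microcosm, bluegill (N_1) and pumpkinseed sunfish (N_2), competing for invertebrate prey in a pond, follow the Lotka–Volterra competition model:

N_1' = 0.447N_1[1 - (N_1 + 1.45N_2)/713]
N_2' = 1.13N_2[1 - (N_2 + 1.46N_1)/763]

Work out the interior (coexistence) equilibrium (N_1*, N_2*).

Setting both brackets to zero gives the nullclines N_1 + 1.45N_2 = 713 and 1.46N_1 + N_2 = 763.
Substituting N_2 = 763 - 1.46N_1 into the first: N_1(1 - 1.45·1.46) = 713 - 1.45·763.
So N_1* = -393/-1.12 = 352, and then N_2* = 763 - 1.46·352 = 249.

N_1* ≈ 352, N_2* ≈ 249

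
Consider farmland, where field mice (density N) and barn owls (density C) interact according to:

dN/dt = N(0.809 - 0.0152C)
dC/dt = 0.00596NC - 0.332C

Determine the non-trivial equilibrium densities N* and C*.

Set dC/dt = 0 with C > 0: 0.00596N - 0.332 = 0, so N* = 0.332/0.00596 = 55.7.
Set dN/dt = 0 with N > 0: 0.809 - 0.0152C = 0, so C* = 0.809/0.0152 = 53.2.

N* ≈ 55.7, C* ≈ 53.2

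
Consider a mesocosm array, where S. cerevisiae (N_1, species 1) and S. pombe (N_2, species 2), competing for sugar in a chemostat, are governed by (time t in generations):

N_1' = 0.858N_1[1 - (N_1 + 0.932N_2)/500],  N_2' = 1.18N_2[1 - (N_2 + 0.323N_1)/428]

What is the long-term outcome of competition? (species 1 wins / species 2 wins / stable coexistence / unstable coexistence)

Compare the nullcline intercepts: K1/α12 = 500/0.932 = 536 > K2 = 428; K2/α21 = 428/0.323 = 1330 > K1 = 500.
Since both inequalities hold, each species can invade when rare, so the interior equilibrium is stable.

stable coexistence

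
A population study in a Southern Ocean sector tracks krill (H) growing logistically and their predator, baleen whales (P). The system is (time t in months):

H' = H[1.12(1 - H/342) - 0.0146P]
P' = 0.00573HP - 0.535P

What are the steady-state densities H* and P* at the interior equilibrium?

H* ≈ 93.4, P* ≈ 55.8

From dP/dt = 0 with P > 0: 0.00573H* = 0.535, so H* = 93.4.
Substitute into dH/dt = 0: 1.12(1 - 93.4/342) = 0.0146P*.
The bracket is 0.727, giving P* = 0.814/0.0146 = 55.8.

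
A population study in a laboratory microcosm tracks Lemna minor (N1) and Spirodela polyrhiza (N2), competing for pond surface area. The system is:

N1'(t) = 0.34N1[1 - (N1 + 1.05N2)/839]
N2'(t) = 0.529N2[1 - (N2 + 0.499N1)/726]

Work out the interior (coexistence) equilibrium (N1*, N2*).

N1* ≈ 161, N2* ≈ 646

Setting both brackets to zero gives the nullclines N1 + 1.05N2 = 839 and 0.499N1 + N2 = 726.
Substituting N2 = 726 - 0.499N1 into the first: N1(1 - 1.05·0.499) = 839 - 1.05·726.
So N1* = 76.7/0.476 = 161, and then N2* = 726 - 0.499·161 = 646.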